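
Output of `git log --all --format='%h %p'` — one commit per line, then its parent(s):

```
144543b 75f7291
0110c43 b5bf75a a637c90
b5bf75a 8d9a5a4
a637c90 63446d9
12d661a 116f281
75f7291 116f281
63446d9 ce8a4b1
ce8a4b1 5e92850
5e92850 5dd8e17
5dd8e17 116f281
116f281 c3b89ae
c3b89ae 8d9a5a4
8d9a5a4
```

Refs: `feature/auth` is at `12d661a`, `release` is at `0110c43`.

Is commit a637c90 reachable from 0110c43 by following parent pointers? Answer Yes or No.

Ancestors of 0110c43 (commits reachable by following parents): {0110c43, 116f281, 5dd8e17, 5e92850, 63446d9, 8d9a5a4, a637c90, b5bf75a, c3b89ae, ce8a4b1}.
a637c90 is in that set, so it is an ancestor of 0110c43.

Yes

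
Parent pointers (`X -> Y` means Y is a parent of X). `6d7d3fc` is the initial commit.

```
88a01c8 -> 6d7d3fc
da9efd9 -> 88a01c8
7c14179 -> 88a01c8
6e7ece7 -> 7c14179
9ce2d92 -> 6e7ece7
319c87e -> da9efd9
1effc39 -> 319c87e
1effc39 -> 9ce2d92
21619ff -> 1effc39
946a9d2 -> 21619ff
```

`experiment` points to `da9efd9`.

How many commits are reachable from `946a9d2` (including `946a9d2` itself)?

10

Walking parent pointers from 946a9d2: reachable set = {1effc39, 21619ff, 319c87e, 6d7d3fc, 6e7ece7, 7c14179, 88a01c8, 946a9d2, 9ce2d92, da9efd9}.
That is 10 commits.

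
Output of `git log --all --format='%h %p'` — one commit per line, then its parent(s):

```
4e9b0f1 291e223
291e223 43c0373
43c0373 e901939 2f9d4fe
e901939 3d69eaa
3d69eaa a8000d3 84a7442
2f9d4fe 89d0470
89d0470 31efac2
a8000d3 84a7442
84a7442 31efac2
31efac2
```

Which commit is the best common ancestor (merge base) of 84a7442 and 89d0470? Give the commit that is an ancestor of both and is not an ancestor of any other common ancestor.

31efac2

Ancestors of 84a7442: {31efac2, 84a7442}.
Ancestors of 89d0470: {31efac2, 89d0470}.
Common ancestors: {31efac2}.
The only common ancestor is 31efac2, so it is the merge base.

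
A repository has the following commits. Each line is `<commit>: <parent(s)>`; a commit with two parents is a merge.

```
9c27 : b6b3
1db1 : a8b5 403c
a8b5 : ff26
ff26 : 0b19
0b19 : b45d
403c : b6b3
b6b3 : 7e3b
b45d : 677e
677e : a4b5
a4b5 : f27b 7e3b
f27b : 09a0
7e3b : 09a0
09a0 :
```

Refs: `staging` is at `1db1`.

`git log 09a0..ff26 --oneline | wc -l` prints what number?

7

Reachable from ff26: {09a0, 0b19, 677e, 7e3b, a4b5, b45d, f27b, ff26}.
Reachable from 09a0: {09a0}.
In ff26's history but not 09a0's: {0b19, 677e, 7e3b, a4b5, b45d, f27b, ff26} — 7 commits.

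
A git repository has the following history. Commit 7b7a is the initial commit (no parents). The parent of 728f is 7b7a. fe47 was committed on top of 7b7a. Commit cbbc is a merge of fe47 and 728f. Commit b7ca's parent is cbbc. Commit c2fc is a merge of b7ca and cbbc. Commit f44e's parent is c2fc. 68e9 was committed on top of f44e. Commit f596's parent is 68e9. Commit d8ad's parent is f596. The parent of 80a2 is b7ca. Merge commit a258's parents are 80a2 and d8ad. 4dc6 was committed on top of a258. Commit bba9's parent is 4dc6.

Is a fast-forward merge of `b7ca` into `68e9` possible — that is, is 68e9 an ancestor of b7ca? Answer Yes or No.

A fast-forward from 68e9 to b7ca is possible iff 68e9 is an ancestor of b7ca.
Ancestors of b7ca: {728f, 7b7a, b7ca, cbbc, fe47}.
68e9 is not among them, so fast-forward is not possible.

No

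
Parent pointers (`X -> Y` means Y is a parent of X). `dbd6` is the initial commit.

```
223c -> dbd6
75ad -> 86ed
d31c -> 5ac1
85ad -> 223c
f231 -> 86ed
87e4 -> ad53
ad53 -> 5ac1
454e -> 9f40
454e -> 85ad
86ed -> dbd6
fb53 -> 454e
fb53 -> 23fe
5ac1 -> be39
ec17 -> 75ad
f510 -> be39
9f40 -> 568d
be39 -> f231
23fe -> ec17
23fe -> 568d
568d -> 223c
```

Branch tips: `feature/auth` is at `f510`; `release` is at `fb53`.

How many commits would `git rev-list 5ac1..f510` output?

Reachable from f510: {86ed, be39, dbd6, f231, f510}.
Reachable from 5ac1: {5ac1, 86ed, be39, dbd6, f231}.
In f510's history but not 5ac1's: {f510} — 1 commit.

1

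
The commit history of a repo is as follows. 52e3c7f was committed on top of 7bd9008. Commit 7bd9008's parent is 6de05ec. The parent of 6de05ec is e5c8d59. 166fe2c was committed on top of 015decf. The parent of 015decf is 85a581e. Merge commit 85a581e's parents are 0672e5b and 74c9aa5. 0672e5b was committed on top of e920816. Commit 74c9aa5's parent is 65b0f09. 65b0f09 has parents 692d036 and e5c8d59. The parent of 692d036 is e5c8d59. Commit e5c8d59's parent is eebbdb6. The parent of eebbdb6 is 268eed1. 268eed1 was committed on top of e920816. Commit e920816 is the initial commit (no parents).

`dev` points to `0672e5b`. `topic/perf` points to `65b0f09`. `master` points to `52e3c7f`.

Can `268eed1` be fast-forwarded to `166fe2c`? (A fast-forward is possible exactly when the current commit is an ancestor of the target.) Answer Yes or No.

A fast-forward from 268eed1 to 166fe2c is possible iff 268eed1 is an ancestor of 166fe2c.
Ancestors of 166fe2c: {015decf, 0672e5b, 166fe2c, 268eed1, 65b0f09, 692d036, 74c9aa5, 85a581e, e5c8d59, e920816, eebbdb6}.
268eed1 is among them, so fast-forward is possible.

Yes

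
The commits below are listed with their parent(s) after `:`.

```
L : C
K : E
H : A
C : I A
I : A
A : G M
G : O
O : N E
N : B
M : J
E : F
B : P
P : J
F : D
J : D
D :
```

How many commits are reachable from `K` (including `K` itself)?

4

Walking parent pointers from K: reachable set = {D, E, F, K}.
That is 4 commits.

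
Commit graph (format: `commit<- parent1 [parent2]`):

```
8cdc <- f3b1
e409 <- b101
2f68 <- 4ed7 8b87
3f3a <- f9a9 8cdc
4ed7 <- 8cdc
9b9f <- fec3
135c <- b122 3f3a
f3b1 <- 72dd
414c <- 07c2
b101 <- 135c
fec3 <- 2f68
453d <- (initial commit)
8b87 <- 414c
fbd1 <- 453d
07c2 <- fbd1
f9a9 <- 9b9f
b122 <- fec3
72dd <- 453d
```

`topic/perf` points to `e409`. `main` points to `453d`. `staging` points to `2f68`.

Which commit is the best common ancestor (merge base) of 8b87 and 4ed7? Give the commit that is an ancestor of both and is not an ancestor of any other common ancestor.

453d

Ancestors of 8b87: {07c2, 414c, 453d, 8b87, fbd1}.
Ancestors of 4ed7: {453d, 4ed7, 72dd, 8cdc, f3b1}.
Common ancestors: {453d}.
The only common ancestor is 453d, so it is the merge base.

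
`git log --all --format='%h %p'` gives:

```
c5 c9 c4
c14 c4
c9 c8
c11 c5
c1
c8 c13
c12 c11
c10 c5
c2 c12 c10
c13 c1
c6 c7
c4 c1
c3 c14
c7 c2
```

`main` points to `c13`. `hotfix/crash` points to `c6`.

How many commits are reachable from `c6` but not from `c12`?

Reachable from c6: {c1, c10, c11, c12, c13, c2, c4, c5, c6, c7, c8, c9}.
Reachable from c12: {c1, c11, c12, c13, c4, c5, c8, c9}.
In c6's history but not c12's: {c10, c2, c6, c7} — 4 commits.

4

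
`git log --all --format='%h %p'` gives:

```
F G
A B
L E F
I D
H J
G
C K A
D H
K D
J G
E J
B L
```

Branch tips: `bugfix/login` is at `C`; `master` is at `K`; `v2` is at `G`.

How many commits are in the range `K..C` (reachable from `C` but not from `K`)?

6

Reachable from C: {A, B, C, D, E, F, G, H, J, K, L}.
Reachable from K: {D, G, H, J, K}.
In C's history but not K's: {A, B, C, E, F, L} — 6 commits.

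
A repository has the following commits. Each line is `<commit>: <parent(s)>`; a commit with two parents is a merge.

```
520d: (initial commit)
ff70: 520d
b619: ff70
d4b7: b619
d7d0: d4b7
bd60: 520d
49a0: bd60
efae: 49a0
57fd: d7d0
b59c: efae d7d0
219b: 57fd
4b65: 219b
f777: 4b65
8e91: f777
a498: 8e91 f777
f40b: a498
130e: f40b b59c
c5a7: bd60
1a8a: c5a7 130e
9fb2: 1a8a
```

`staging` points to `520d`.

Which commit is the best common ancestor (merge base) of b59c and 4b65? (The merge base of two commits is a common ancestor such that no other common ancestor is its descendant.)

Ancestors of b59c: {49a0, 520d, b59c, b619, bd60, d4b7, d7d0, efae, ff70}.
Ancestors of 4b65: {219b, 4b65, 520d, 57fd, b619, d4b7, d7d0, ff70}.
Common ancestors: {520d, b619, d4b7, d7d0, ff70}.
Among these, d7d0 is not an ancestor of any other common ancestor — it is the merge base.

d7d0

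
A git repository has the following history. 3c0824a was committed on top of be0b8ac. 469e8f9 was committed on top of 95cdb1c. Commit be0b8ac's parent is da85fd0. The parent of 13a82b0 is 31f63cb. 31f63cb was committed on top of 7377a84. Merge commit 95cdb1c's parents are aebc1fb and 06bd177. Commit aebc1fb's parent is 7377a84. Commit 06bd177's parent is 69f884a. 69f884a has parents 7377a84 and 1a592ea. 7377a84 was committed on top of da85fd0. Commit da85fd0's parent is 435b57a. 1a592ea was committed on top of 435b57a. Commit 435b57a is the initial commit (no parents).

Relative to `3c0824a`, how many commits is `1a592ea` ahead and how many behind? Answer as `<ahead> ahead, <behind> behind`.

1 ahead, 3 behind

Reachable from 1a592ea: {1a592ea, 435b57a}.
Reachable from 3c0824a: {3c0824a, 435b57a, be0b8ac, da85fd0}.
Only in 1a592ea's history (ahead): {1a592ea} — 1.
Only in 3c0824a's history (behind): {3c0824a, be0b8ac, da85fd0} — 3.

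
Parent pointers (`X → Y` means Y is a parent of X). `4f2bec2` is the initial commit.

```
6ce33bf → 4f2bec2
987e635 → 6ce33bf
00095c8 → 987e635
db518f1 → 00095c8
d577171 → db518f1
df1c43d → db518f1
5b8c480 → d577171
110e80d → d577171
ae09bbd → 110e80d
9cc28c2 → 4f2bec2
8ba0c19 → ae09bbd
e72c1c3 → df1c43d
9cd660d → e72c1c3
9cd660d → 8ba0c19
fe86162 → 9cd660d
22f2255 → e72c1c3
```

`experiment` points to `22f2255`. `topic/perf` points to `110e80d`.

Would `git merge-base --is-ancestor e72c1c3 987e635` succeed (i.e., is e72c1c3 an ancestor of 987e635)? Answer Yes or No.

No

Ancestors of 987e635: {4f2bec2, 6ce33bf, 987e635}.
e72c1c3 is not in that set, so it is not an ancestor of 987e635.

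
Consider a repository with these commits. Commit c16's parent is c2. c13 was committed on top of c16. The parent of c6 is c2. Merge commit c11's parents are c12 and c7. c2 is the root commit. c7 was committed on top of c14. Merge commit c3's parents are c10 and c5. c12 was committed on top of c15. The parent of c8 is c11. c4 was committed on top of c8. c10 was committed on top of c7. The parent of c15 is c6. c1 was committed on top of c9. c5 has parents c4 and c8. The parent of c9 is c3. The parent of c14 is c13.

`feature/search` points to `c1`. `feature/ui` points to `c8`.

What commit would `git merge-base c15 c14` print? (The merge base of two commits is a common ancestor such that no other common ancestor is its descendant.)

c2

Ancestors of c15: {c15, c2, c6}.
Ancestors of c14: {c13, c14, c16, c2}.
Common ancestors: {c2}.
The only common ancestor is c2, so it is the merge base.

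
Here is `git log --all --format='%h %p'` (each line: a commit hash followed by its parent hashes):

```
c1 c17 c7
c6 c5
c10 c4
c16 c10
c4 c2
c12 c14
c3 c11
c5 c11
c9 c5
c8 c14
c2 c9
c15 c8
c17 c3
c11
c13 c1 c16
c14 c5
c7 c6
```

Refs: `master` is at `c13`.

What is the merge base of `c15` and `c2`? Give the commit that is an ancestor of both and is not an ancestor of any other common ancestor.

c5

Ancestors of c15: {c11, c14, c15, c5, c8}.
Ancestors of c2: {c11, c2, c5, c9}.
Common ancestors: {c11, c5}.
Among these, c5 is not an ancestor of any other common ancestor — it is the merge base.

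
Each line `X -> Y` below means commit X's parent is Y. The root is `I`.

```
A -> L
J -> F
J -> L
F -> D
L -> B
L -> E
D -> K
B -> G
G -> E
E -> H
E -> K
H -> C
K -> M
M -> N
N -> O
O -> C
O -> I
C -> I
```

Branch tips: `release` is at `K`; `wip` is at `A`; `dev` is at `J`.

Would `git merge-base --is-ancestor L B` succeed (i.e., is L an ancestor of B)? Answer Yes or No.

No

Ancestors of B: {B, C, E, G, H, I, K, M, N, O}.
L is not in that set, so it is not an ancestor of B.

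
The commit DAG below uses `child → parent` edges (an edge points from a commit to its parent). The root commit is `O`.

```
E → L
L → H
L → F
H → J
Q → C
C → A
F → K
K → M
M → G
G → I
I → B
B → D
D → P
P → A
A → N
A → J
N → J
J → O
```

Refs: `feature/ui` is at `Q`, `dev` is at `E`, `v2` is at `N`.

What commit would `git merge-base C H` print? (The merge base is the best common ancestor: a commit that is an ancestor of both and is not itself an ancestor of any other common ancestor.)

J

Ancestors of C: {A, C, J, N, O}.
Ancestors of H: {H, J, O}.
Common ancestors: {J, O}.
Among these, J is not an ancestor of any other common ancestor — it is the merge base.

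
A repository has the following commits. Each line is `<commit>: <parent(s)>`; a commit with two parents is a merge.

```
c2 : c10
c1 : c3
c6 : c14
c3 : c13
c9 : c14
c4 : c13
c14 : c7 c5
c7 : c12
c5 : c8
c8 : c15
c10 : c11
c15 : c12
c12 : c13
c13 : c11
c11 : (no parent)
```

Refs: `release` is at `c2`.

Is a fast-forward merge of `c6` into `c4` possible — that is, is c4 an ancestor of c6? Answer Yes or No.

A fast-forward from c4 to c6 is possible iff c4 is an ancestor of c6.
Ancestors of c6: {c11, c12, c13, c14, c15, c5, c6, c7, c8}.
c4 is not among them, so fast-forward is not possible.

No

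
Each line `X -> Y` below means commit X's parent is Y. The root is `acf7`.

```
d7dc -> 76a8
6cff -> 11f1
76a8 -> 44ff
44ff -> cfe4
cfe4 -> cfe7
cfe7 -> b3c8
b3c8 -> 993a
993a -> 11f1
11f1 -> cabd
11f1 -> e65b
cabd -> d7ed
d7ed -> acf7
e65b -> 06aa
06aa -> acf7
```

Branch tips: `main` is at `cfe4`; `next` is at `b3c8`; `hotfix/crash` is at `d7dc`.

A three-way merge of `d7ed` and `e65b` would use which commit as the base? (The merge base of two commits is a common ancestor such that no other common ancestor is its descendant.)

acf7

Ancestors of d7ed: {acf7, d7ed}.
Ancestors of e65b: {06aa, acf7, e65b}.
Common ancestors: {acf7}.
The only common ancestor is acf7, so it is the merge base.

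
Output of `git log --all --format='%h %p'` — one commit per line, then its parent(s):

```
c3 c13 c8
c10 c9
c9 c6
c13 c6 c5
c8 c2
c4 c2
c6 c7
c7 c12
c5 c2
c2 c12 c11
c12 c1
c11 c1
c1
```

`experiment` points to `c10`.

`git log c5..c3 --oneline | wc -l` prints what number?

5

Reachable from c3: {c1, c11, c12, c13, c2, c3, c5, c6, c7, c8}.
Reachable from c5: {c1, c11, c12, c2, c5}.
In c3's history but not c5's: {c13, c3, c6, c7, c8} — 5 commits.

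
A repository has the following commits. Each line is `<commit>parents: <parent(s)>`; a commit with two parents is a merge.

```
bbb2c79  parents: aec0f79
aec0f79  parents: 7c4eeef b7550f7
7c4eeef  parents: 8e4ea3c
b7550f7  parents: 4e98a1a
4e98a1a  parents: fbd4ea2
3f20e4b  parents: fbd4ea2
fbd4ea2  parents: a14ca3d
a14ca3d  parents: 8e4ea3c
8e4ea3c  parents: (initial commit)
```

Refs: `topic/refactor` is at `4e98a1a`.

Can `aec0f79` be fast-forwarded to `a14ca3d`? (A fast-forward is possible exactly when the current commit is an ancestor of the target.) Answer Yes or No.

A fast-forward from aec0f79 to a14ca3d is possible iff aec0f79 is an ancestor of a14ca3d.
Ancestors of a14ca3d: {8e4ea3c, a14ca3d}.
aec0f79 is not among them, so fast-forward is not possible.

No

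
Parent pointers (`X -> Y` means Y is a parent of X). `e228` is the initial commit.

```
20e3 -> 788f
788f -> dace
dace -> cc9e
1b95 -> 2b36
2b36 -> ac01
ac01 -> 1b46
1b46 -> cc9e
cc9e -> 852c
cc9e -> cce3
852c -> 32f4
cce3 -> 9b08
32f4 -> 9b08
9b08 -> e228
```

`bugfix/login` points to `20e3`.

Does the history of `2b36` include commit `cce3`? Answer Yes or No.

Ancestors of 2b36 (commits reachable by following parents): {1b46, 2b36, 32f4, 852c, 9b08, ac01, cc9e, cce3, e228}.
cce3 is in that set, so it is an ancestor of 2b36.

Yes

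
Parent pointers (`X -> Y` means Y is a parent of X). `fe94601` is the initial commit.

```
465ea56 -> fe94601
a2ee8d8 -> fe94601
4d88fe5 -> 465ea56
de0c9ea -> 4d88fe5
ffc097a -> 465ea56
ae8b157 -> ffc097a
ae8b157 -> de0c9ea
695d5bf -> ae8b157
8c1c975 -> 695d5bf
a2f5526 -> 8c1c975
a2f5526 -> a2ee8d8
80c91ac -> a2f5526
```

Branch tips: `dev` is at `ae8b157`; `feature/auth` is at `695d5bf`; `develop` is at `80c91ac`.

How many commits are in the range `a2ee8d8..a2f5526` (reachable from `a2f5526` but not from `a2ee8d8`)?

8

Reachable from a2f5526: {465ea56, 4d88fe5, 695d5bf, 8c1c975, a2ee8d8, a2f5526, ae8b157, de0c9ea, fe94601, ffc097a}.
Reachable from a2ee8d8: {a2ee8d8, fe94601}.
In a2f5526's history but not a2ee8d8's: {465ea56, 4d88fe5, 695d5bf, 8c1c975, a2f5526, ae8b157, de0c9ea, ffc097a} — 8 commits.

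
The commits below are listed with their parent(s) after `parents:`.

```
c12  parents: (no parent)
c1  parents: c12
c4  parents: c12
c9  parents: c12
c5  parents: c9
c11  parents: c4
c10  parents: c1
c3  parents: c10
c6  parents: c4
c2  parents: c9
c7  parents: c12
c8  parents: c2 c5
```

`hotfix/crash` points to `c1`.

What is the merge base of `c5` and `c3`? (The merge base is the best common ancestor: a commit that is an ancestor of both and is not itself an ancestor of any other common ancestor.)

c12

Ancestors of c5: {c12, c5, c9}.
Ancestors of c3: {c1, c10, c12, c3}.
Common ancestors: {c12}.
The only common ancestor is c12, so it is the merge base.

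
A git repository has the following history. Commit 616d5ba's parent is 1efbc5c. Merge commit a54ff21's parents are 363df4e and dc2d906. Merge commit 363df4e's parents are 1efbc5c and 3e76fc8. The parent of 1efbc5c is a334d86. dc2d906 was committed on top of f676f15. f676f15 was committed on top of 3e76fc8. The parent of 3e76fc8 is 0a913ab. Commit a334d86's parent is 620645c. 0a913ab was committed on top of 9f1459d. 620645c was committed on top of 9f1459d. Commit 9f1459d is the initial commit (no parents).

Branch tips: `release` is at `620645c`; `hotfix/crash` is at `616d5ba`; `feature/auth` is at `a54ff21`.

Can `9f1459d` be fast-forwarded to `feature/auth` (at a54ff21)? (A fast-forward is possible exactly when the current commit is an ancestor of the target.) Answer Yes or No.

A fast-forward from 9f1459d to a54ff21 is possible iff 9f1459d is an ancestor of a54ff21.
Ancestors of a54ff21: {0a913ab, 1efbc5c, 363df4e, 3e76fc8, 620645c, 9f1459d, a334d86, a54ff21, dc2d906, f676f15}.
9f1459d is among them, so fast-forward is possible.

Yes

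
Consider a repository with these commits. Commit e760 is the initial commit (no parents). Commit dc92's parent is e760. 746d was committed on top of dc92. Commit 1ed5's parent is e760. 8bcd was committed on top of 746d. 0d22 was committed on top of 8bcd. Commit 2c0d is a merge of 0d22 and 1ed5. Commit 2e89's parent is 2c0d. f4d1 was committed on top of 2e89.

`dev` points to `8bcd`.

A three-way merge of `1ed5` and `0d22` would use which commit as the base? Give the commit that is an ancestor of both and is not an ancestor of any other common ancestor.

Ancestors of 1ed5: {1ed5, e760}.
Ancestors of 0d22: {0d22, 746d, 8bcd, dc92, e760}.
Common ancestors: {e760}.
The only common ancestor is e760, so it is the merge base.

e760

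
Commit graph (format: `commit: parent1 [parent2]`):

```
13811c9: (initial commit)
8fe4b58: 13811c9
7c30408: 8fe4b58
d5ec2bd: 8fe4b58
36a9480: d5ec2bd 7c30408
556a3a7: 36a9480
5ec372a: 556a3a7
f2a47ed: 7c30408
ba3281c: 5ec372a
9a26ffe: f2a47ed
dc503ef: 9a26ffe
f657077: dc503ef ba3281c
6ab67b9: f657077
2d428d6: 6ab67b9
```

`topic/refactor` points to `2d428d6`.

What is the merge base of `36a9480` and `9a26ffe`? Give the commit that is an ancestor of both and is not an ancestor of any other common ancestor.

7c30408

Ancestors of 36a9480: {13811c9, 36a9480, 7c30408, 8fe4b58, d5ec2bd}.
Ancestors of 9a26ffe: {13811c9, 7c30408, 8fe4b58, 9a26ffe, f2a47ed}.
Common ancestors: {13811c9, 7c30408, 8fe4b58}.
Among these, 7c30408 is not an ancestor of any other common ancestor — it is the merge base.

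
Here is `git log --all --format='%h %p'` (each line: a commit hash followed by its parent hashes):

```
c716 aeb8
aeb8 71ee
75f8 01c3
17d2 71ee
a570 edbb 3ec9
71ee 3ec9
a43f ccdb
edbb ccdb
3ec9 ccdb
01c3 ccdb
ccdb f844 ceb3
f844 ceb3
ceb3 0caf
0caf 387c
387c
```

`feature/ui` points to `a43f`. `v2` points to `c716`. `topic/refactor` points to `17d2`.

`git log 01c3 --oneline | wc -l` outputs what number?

6

Walking parent pointers from 01c3: reachable set = {01c3, 0caf, 387c, ccdb, ceb3, f844}.
That is 6 commits.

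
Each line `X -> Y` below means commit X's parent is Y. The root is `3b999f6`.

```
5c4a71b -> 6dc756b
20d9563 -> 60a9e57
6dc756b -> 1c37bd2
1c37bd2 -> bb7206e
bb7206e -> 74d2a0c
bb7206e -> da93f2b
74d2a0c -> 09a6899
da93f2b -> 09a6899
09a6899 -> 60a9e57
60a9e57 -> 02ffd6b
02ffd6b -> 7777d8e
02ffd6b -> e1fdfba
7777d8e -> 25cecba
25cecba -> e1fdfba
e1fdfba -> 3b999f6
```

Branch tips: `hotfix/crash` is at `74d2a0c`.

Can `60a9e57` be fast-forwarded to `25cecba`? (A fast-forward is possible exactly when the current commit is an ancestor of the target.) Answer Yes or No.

A fast-forward from 60a9e57 to 25cecba is possible iff 60a9e57 is an ancestor of 25cecba.
Ancestors of 25cecba: {25cecba, 3b999f6, e1fdfba}.
60a9e57 is not among them, so fast-forward is not possible.

No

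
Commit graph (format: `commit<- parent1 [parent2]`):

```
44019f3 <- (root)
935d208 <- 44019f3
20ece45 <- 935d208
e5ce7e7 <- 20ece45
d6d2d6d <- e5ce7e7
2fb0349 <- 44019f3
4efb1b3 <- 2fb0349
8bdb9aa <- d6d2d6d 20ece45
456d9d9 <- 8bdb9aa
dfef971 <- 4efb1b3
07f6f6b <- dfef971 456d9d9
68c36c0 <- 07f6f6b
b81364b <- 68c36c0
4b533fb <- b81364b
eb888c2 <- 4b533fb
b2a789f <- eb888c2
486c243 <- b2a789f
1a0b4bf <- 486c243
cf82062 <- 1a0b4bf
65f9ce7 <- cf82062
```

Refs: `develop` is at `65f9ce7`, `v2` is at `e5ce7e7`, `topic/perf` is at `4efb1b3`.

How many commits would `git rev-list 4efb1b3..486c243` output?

Reachable from 486c243: {07f6f6b, 20ece45, 2fb0349, 44019f3, 456d9d9, 486c243, 4b533fb, 4efb1b3, 68c36c0, 8bdb9aa, 935d208, b2a789f, b81364b, d6d2d6d, dfef971, e5ce7e7, eb888c2}.
Reachable from 4efb1b3: {2fb0349, 44019f3, 4efb1b3}.
In 486c243's history but not 4efb1b3's: {07f6f6b, 20ece45, 456d9d9, 486c243, 4b533fb, 68c36c0, 8bdb9aa, 935d208, b2a789f, b81364b, d6d2d6d, dfef971, e5ce7e7, eb888c2} — 14 commits.

14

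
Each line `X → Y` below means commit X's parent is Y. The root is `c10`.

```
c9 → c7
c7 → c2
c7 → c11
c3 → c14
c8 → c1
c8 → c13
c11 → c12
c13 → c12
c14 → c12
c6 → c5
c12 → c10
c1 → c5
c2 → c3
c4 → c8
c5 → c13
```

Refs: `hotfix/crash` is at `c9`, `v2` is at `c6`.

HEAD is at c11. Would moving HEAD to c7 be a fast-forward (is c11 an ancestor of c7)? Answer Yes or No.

Yes

A fast-forward from c11 to c7 is possible iff c11 is an ancestor of c7.
Ancestors of c7: {c10, c11, c12, c14, c2, c3, c7}.
c11 is among them, so fast-forward is possible.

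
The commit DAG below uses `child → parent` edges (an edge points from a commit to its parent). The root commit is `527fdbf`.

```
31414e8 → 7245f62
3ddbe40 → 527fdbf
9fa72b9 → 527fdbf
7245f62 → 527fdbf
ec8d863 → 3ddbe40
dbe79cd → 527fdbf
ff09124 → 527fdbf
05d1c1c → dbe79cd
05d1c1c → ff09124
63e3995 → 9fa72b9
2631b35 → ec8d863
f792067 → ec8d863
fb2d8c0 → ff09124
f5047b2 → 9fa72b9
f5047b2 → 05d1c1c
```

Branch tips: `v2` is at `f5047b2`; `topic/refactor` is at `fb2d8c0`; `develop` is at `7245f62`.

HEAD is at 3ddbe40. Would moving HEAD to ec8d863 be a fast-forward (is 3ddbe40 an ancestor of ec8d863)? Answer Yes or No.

Yes

A fast-forward from 3ddbe40 to ec8d863 is possible iff 3ddbe40 is an ancestor of ec8d863.
Ancestors of ec8d863: {3ddbe40, 527fdbf, ec8d863}.
3ddbe40 is among them, so fast-forward is possible.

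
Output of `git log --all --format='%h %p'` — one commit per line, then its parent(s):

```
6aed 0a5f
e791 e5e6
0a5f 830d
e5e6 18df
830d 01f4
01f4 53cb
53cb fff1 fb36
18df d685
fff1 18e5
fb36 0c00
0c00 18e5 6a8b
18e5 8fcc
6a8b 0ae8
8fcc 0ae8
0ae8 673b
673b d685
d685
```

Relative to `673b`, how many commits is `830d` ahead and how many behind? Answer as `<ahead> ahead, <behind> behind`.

Reachable from 830d: {01f4, 0ae8, 0c00, 18e5, 53cb, 673b, 6a8b, 830d, 8fcc, d685, fb36, fff1}.
Reachable from 673b: {673b, d685}.
Only in 830d's history (ahead): {01f4, 0ae8, 0c00, 18e5, 53cb, 6a8b, 830d, 8fcc, fb36, fff1} — 10.
Only in 673b's history (behind): {} — 0.

10 ahead, 0 behind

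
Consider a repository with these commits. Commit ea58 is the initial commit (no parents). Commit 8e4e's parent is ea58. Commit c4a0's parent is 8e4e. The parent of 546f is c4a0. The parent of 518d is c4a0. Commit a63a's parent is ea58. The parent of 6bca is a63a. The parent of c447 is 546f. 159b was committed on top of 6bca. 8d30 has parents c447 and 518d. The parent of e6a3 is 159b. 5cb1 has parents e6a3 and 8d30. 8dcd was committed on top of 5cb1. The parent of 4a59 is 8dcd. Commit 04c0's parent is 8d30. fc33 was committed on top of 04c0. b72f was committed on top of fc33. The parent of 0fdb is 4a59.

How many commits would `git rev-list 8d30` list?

Walking parent pointers from 8d30: reachable set = {518d, 546f, 8d30, 8e4e, c447, c4a0, ea58}.
That is 7 commits.

7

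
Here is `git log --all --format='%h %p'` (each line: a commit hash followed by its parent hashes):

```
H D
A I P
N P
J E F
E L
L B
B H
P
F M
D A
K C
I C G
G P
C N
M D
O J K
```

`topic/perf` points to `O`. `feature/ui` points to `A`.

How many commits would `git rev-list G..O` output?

14

Reachable from O: {A, B, C, D, E, F, G, H, I, J, K, L, M, N, O, P}.
Reachable from G: {G, P}.
In O's history but not G's: {A, B, C, D, E, F, H, I, J, K, L, M, N, O} — 14 commits.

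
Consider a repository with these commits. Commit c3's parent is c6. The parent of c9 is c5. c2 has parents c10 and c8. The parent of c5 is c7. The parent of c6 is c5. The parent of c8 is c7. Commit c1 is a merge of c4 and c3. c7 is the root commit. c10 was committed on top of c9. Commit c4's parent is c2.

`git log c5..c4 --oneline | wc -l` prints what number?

Reachable from c4: {c10, c2, c4, c5, c7, c8, c9}.
Reachable from c5: {c5, c7}.
In c4's history but not c5's: {c10, c2, c4, c8, c9} — 5 commits.

5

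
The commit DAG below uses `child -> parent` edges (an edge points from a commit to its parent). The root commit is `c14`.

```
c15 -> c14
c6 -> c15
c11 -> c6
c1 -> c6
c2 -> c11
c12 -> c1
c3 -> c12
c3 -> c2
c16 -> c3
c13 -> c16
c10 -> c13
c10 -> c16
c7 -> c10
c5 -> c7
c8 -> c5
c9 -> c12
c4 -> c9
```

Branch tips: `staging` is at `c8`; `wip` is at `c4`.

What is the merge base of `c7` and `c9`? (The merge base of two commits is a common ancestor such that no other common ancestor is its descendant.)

Ancestors of c7: {c1, c10, c11, c12, c13, c14, c15, c16, c2, c3, c6, c7}.
Ancestors of c9: {c1, c12, c14, c15, c6, c9}.
Common ancestors: {c1, c12, c14, c15, c6}.
Among these, c12 is not an ancestor of any other common ancestor — it is the merge base.

c12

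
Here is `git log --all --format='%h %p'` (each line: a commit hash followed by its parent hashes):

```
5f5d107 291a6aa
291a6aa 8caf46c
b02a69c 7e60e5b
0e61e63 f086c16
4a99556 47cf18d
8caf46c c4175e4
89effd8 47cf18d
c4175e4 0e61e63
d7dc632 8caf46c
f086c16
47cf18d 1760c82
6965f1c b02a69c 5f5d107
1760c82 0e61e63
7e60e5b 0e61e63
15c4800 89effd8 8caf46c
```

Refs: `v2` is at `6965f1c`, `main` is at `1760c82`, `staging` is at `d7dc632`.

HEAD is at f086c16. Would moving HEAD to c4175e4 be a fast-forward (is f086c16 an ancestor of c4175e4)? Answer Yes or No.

Yes

A fast-forward from f086c16 to c4175e4 is possible iff f086c16 is an ancestor of c4175e4.
Ancestors of c4175e4: {0e61e63, c4175e4, f086c16}.
f086c16 is among them, so fast-forward is possible.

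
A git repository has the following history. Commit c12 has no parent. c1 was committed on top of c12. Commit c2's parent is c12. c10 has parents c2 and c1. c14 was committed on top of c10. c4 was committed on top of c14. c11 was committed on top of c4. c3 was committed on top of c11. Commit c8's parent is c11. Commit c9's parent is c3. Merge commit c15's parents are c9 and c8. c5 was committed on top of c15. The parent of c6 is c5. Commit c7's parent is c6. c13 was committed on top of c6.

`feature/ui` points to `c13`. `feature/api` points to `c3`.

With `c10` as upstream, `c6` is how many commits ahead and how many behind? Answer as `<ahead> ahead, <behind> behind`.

9 ahead, 0 behind

Reachable from c6: {c1, c10, c11, c12, c14, c15, c2, c3, c4, c5, c6, c8, c9}.
Reachable from c10: {c1, c10, c12, c2}.
Only in c6's history (ahead): {c11, c14, c15, c3, c4, c5, c6, c8, c9} — 9.
Only in c10's history (behind): {} — 0.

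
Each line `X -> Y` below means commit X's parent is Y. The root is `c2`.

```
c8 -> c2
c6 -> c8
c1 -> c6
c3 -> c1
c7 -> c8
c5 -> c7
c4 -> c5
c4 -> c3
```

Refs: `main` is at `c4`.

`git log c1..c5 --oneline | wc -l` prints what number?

Reachable from c5: {c2, c5, c7, c8}.
Reachable from c1: {c1, c2, c6, c8}.
In c5's history but not c1's: {c5, c7} — 2 commits.

2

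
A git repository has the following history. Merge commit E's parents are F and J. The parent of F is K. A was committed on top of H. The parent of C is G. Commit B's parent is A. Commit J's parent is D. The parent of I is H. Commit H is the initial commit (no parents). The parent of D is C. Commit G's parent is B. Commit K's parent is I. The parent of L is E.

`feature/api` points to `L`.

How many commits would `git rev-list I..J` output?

Reachable from J: {A, B, C, D, G, H, J}.
Reachable from I: {H, I}.
In J's history but not I's: {A, B, C, D, G, J} — 6 commits.

6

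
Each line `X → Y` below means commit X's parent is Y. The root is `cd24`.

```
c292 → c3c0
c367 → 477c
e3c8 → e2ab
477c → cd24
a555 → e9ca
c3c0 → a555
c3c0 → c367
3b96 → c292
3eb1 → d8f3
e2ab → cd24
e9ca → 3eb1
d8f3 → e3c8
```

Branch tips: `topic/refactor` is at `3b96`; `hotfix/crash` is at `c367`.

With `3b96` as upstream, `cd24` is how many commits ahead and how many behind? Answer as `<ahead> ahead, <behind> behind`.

0 ahead, 11 behind

Reachable from cd24: {cd24}.
Reachable from 3b96: {3b96, 3eb1, 477c, a555, c292, c367, c3c0, cd24, d8f3, e2ab, e3c8, e9ca}.
Only in cd24's history (ahead): {} — 0.
Only in 3b96's history (behind): {3b96, 3eb1, 477c, a555, c292, c367, c3c0, d8f3, e2ab, e3c8, e9ca} — 11.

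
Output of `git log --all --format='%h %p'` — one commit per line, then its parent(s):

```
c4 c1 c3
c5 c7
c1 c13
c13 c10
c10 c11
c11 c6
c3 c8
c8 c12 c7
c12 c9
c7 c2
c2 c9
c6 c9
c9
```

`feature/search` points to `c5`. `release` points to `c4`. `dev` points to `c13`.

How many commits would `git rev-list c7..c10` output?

3

Reachable from c10: {c10, c11, c6, c9}.
Reachable from c7: {c2, c7, c9}.
In c10's history but not c7's: {c10, c11, c6} — 3 commits.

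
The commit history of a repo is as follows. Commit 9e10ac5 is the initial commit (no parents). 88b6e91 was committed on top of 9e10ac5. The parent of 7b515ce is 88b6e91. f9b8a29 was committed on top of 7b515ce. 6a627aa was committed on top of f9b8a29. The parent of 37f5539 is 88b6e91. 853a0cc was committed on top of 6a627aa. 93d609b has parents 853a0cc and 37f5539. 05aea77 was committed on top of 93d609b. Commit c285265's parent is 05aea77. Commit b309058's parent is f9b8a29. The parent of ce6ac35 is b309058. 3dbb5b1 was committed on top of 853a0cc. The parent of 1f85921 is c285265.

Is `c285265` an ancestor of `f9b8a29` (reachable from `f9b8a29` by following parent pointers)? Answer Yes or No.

No

Ancestors of f9b8a29: {7b515ce, 88b6e91, 9e10ac5, f9b8a29}.
c285265 is not in that set, so it is not an ancestor of f9b8a29.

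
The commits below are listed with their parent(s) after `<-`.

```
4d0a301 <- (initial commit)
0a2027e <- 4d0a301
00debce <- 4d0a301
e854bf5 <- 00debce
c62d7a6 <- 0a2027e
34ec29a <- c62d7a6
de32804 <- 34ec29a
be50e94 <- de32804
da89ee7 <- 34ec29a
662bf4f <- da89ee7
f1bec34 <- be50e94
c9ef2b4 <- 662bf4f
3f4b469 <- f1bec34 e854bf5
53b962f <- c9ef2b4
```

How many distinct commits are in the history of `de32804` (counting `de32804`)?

5

Walking parent pointers from de32804: reachable set = {0a2027e, 34ec29a, 4d0a301, c62d7a6, de32804}.
That is 5 commits.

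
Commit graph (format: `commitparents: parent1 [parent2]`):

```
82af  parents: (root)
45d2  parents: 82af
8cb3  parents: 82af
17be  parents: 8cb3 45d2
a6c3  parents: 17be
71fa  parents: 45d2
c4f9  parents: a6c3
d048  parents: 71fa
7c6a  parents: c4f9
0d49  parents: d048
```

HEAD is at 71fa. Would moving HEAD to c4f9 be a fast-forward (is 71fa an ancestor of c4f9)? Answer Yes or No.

A fast-forward from 71fa to c4f9 is possible iff 71fa is an ancestor of c4f9.
Ancestors of c4f9: {17be, 45d2, 82af, 8cb3, a6c3, c4f9}.
71fa is not among them, so fast-forward is not possible.

No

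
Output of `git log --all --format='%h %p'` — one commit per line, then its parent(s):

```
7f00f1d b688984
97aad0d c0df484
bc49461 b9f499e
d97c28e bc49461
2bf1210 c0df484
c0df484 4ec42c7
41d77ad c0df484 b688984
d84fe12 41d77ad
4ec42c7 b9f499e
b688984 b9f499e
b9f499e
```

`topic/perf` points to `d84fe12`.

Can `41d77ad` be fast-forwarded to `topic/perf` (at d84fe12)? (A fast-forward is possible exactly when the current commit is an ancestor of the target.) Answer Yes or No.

A fast-forward from 41d77ad to d84fe12 is possible iff 41d77ad is an ancestor of d84fe12.
Ancestors of d84fe12: {41d77ad, 4ec42c7, b688984, b9f499e, c0df484, d84fe12}.
41d77ad is among them, so fast-forward is possible.

Yes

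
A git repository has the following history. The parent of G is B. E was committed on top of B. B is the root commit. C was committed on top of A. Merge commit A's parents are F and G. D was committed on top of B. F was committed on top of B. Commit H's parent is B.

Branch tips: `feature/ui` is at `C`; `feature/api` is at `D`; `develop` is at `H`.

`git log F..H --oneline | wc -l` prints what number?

Reachable from H: {B, H}.
Reachable from F: {B, F}.
In H's history but not F's: {H} — 1 commit.

1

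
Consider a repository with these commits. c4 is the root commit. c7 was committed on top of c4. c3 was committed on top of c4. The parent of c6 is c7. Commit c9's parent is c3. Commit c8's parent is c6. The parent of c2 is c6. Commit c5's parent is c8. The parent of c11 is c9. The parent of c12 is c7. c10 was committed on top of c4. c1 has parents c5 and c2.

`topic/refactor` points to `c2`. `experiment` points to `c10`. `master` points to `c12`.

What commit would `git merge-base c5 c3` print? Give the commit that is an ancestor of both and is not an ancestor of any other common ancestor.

c4

Ancestors of c5: {c4, c5, c6, c7, c8}.
Ancestors of c3: {c3, c4}.
Common ancestors: {c4}.
The only common ancestor is c4, so it is the merge base.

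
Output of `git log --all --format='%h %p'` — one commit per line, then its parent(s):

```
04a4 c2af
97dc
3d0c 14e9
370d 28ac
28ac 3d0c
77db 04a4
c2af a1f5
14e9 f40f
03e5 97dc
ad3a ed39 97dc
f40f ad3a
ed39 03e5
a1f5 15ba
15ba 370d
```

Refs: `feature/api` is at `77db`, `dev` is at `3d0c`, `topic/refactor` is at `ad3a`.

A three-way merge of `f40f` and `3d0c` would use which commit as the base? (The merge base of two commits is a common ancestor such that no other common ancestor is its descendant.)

f40f

Ancestors of f40f: {03e5, 97dc, ad3a, ed39, f40f}.
Ancestors of 3d0c: {03e5, 14e9, 3d0c, 97dc, ad3a, ed39, f40f}.
Common ancestors: {03e5, 97dc, ad3a, ed39, f40f}.
Among these, f40f is not an ancestor of any other common ancestor — it is the merge base.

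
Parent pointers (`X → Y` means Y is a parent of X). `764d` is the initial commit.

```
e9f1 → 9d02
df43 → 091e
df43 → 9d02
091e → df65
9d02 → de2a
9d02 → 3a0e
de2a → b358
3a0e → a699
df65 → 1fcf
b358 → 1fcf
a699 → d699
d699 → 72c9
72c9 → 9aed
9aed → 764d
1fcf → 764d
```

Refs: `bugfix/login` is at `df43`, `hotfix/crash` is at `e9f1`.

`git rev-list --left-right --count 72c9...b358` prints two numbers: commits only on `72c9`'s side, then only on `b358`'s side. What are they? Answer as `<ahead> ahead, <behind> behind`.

Reachable from 72c9: {72c9, 764d, 9aed}.
Reachable from b358: {1fcf, 764d, b358}.
Only in 72c9's history (ahead): {72c9, 9aed} — 2.
Only in b358's history (behind): {1fcf, b358} — 2.

2 ahead, 2 behind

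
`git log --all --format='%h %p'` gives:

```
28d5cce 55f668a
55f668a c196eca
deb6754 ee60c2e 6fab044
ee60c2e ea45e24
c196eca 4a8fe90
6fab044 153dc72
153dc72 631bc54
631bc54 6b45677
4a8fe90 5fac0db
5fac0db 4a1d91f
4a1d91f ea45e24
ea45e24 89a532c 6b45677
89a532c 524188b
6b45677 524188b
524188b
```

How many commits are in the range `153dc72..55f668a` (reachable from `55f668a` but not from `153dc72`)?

7

Reachable from 55f668a: {4a1d91f, 4a8fe90, 524188b, 55f668a, 5fac0db, 6b45677, 89a532c, c196eca, ea45e24}.
Reachable from 153dc72: {153dc72, 524188b, 631bc54, 6b45677}.
In 55f668a's history but not 153dc72's: {4a1d91f, 4a8fe90, 55f668a, 5fac0db, 89a532c, c196eca, ea45e24} — 7 commits.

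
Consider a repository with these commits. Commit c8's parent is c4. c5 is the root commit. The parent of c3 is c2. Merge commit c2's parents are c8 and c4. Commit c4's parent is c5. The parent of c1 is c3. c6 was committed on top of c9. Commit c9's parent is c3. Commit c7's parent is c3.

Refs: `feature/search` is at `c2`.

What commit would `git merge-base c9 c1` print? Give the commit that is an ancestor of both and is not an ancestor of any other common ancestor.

Ancestors of c9: {c2, c3, c4, c5, c8, c9}.
Ancestors of c1: {c1, c2, c3, c4, c5, c8}.
Common ancestors: {c2, c3, c4, c5, c8}.
Among these, c3 is not an ancestor of any other common ancestor — it is the merge base.

c3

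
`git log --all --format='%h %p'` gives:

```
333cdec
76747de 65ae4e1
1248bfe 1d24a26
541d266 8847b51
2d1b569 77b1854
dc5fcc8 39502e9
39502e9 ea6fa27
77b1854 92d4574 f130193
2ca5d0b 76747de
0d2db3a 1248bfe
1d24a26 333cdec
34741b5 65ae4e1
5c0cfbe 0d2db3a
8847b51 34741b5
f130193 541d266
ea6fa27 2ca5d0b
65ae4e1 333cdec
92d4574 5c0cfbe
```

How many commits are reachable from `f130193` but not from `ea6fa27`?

Reachable from f130193: {333cdec, 34741b5, 541d266, 65ae4e1, 8847b51, f130193}.
Reachable from ea6fa27: {2ca5d0b, 333cdec, 65ae4e1, 76747de, ea6fa27}.
In f130193's history but not ea6fa27's: {34741b5, 541d266, 8847b51, f130193} — 4 commits.

4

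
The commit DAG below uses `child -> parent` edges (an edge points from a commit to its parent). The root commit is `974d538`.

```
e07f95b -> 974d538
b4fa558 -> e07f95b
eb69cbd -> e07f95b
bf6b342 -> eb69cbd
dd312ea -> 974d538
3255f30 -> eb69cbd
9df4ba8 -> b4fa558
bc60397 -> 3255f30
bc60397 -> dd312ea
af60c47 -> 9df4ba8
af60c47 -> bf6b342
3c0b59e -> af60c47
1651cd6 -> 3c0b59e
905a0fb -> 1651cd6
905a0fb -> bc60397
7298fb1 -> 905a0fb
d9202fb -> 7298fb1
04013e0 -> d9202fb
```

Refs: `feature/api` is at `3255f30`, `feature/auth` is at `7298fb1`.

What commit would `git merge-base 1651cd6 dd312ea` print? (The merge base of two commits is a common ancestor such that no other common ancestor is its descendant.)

Ancestors of 1651cd6: {1651cd6, 3c0b59e, 974d538, 9df4ba8, af60c47, b4fa558, bf6b342, e07f95b, eb69cbd}.
Ancestors of dd312ea: {974d538, dd312ea}.
Common ancestors: {974d538}.
The only common ancestor is 974d538, so it is the merge base.

974d538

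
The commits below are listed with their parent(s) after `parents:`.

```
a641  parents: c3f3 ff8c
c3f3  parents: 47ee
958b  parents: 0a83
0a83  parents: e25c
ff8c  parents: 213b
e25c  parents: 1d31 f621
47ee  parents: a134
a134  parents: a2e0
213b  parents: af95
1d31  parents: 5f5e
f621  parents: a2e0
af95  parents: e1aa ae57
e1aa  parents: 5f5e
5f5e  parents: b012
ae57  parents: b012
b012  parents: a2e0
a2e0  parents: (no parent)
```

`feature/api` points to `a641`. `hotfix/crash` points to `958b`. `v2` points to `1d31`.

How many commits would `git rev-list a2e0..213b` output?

Reachable from 213b: {213b, 5f5e, a2e0, ae57, af95, b012, e1aa}.
Reachable from a2e0: {a2e0}.
In 213b's history but not a2e0's: {213b, 5f5e, ae57, af95, b012, e1aa} — 6 commits.

6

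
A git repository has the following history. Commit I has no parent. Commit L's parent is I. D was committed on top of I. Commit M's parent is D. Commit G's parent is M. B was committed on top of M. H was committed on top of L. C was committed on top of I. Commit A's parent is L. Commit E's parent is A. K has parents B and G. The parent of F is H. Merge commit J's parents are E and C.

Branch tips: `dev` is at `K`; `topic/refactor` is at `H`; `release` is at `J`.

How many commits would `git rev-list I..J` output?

5

Reachable from J: {A, C, E, I, J, L}.
Reachable from I: {I}.
In J's history but not I's: {A, C, E, J, L} — 5 commits.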